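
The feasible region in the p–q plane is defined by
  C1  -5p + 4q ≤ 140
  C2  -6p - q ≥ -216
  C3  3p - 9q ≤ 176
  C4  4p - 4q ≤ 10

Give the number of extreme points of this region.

The feasible vertices (each the meet of two boundaries and inside every other half-plane) are:
  (724/29, 1920/29)
  (-1964/33, -1300/33)
  (437/14, 201/7)
  (-307/12, -337/12)

4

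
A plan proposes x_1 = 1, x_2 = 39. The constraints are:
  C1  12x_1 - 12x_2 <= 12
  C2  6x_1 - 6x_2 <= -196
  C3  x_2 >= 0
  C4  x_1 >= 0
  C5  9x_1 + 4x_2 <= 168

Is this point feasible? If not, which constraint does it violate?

feasible

C1: -456 ≤ 12 ✓
C2: -228 ≤ -196 ✓
C3: 39 ≥ 0 ✓
C4: 1 ≥ 0 ✓
C5: 165 ≤ 168 ✓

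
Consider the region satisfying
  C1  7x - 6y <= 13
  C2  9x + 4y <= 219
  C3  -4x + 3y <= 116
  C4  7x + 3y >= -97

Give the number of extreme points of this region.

4

Intersecting each pair of boundary lines and keeping only the points that satisfy every inequality leaves:
  (683/41, 708/41)
  (-181/21, -110/9)
  (193/43, 1920/43)
  (-213/11, 424/33)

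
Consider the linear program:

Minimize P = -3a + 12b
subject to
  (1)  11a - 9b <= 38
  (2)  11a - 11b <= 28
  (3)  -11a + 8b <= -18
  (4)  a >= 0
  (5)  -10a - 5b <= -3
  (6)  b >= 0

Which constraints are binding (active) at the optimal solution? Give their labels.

(2) and (6)

Feasible corners and P = -3a + 12b:
  (83/11, 5) → P = 411/11
  (28/11, 0) → P = -84/11
  (18/11, 0) → P = -54/11
The feasible region is unbounded (it extends along (9, 11), (8, 11)), but P strictly increases along every unbounded feasible direction, so there is no improving ray and the minimum is attained at a vertex.

The minimum is at (28/11, 0). Substituting into each constraint, equality holds for (2) and (6); the remaining constraints have slack.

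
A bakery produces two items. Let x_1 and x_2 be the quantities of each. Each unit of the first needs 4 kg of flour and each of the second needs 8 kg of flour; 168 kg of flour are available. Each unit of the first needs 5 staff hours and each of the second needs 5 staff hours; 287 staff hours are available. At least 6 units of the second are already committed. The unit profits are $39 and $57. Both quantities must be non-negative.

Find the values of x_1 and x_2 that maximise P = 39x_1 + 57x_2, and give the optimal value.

Feasible corners and P = 39x_1 + 57x_2:
  (0, 21) → P = 1197
  (0, 6) → P = 342
  (30, 6) → P = 1512

The optimum lies where 4x_1 + 8x_2 = 168 and x_2 = 6.
Solving simultaneously gives x_1 = 30, x_2 = 6.

x_1 = 30, x_2 = 6, maximum P = 1512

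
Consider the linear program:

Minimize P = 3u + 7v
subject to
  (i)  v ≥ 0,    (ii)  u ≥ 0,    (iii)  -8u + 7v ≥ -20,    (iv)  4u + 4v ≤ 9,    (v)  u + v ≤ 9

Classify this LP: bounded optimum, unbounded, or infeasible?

Extreme points and P = 3u + 7v:
  (0, 0) → P = 0
  (9/4, 0) → P = 27/4
  (0, 9/4) → P = 63/4
The feasible region has finitely many vertices and no improving ray; the minimum is 0 at (0, 0).

bounded optimum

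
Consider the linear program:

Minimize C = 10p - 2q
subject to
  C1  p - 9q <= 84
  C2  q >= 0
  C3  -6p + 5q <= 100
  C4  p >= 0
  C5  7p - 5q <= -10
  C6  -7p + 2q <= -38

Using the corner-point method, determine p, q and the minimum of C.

p = 10, q = 16, minimum C = 68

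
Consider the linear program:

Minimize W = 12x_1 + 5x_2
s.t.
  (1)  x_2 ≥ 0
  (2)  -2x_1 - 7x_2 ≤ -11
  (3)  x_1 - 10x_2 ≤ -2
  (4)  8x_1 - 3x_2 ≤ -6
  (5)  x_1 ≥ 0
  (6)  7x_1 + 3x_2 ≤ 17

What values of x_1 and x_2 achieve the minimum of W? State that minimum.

Vertices and W = 12x_1 + 5x_2:
  (0, 2) → W = 10
  (11/15, 178/45) → W = 1286/45
  (0, 17/3) → W = 85/3

At the optimal vertex, 8x_1 - 3x_2 = -6 and x_1 = 0.
Solving simultaneously gives x_1 = 0, x_2 = 2.

x_1 = 0, x_2 = 2, minimum W = 10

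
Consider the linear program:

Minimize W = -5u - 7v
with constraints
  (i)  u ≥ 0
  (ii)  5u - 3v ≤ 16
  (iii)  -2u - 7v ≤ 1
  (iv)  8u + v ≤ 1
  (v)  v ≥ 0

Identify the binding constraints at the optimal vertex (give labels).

(i) and (iv)

Corner points and W = -5u - 7v:
  (0, 1) → W = -7
  (0, 0) → W = 0
  (1/8, 0) → W = -5/8

The minimum is at (0, 1). Substituting into each constraint, equality holds for (i) and (iv); the remaining constraints have slack.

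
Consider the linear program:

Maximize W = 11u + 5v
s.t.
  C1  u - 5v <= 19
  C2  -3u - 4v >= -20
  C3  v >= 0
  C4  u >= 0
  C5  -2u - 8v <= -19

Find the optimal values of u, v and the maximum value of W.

u = 21/4, v = 17/16, maximum W = 1009/16

Corner points and W = 11u + 5v:
  (0, 5) → W = 25
  (21/4, 17/16) → W = 1009/16
  (0, 19/8) → W = 95/8

At the optimal vertex, -3u - 4v = -20 and -2u - 8v = -19.
Solving simultaneously gives u = 21/4, v = 17/16.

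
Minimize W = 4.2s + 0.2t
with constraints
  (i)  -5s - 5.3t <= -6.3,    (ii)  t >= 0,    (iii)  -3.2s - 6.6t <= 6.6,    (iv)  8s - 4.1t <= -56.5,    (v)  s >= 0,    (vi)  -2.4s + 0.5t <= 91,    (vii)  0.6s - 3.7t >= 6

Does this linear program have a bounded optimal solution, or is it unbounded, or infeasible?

The boundaries t = 0 and 0.6s - 3.7t = 6 meet at (10, 0), but that point violates 8s - 4.1t ≤ -56.5. Every candidate vertex is excluded by some other constraint, so the feasible region is empty.

infeasible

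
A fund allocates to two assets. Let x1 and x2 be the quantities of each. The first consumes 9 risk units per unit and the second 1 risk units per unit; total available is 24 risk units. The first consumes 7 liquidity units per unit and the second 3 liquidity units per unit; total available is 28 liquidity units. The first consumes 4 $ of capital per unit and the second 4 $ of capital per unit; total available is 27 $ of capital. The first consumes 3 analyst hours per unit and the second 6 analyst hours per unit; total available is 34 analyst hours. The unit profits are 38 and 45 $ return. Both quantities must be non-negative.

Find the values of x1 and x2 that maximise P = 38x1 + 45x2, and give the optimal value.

x1 = 2, x2 = 14/3, maximum P = 286

Corner points and P = 38x1 + 45x2:
  (0, 0) → P = 0
  (0, 17/3) → P = 255
  (8/3, 0) → P = 304/3
  (11/5, 21/5) → P = 1363/5
  (2, 14/3) → P = 286

At the optimal vertex, 7x1 + 3x2 = 28 and 3x1 + 6x2 = 34.
Solving simultaneously gives x1 = 2, x2 = 14/3.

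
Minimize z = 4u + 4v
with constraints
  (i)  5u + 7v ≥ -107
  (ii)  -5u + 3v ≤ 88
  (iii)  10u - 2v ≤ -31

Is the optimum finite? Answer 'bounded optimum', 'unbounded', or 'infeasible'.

Extreme points and z = 4u + 4v:
  (-937/50, -19/10) → z = -2064/25
  (-431/80, -183/16) → z = -673/10
  (83/20, 145/4) → z = 808/5
The feasible region has finitely many vertices and no improving ray; the minimum is -2064/25 at (-937/50, -19/10).

bounded optimum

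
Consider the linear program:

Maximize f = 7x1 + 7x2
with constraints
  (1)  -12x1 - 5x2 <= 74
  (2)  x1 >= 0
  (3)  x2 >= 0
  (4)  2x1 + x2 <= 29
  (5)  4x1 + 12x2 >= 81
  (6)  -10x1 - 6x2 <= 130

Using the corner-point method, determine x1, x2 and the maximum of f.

x1 = 0, x2 = 29, maximum f = 203

Vertices and f = 7x1 + 7x2:
  (0, 29) → f = 203
  (0, 27/4) → f = 189/4
  (267/20, 23/10) → f = 2191/20

The binding constraints are x1 = 0 and 2x1 + x2 = 29.
Solving simultaneously gives x1 = 0, x2 = 29.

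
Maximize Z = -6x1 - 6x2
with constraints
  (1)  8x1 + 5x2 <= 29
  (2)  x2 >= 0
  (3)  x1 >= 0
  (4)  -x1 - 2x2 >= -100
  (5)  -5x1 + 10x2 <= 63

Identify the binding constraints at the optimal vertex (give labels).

(2) and (3)

Vertices and Z = -6x1 - 6x2:
  (29/8, 0) → Z = -87/4
  (0, 29/5) → Z = -174/5
  (0, 0) → Z = 0

The maximum is at (0, 0). Substituting into each constraint, equality holds for (2) and (3); the remaining constraints have slack.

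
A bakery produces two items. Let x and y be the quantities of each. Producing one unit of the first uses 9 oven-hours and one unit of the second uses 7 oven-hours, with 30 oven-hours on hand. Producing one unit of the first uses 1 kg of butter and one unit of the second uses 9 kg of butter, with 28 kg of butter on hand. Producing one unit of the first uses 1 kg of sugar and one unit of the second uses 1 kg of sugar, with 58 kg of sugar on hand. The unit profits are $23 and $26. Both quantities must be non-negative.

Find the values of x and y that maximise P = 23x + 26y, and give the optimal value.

Extreme points and P = 23x + 26y:
  (0, 0) → P = 0
  (0, 28/9) → P = 728/9
  (10/3, 0) → P = 230/3
  (1, 3) → P = 101

The binding constraints are 9x + 7y = 30 and x + 9y = 28.
Solving simultaneously gives x = 1, y = 3.

x = 1, y = 3, maximum P = 101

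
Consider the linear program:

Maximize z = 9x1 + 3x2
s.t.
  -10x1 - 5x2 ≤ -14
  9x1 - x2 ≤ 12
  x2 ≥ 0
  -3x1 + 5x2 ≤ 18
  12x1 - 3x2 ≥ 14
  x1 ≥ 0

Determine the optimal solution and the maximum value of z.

Extreme points and z = 9x1 + 3x2:
  (74/55, 6/55) → z = 684/55
  (56/45, 14/45) → z = 182/15
  (22/15, 6/5) → z = 84/5

x1 = 22/15, x2 = 6/5, maximum z = 84/5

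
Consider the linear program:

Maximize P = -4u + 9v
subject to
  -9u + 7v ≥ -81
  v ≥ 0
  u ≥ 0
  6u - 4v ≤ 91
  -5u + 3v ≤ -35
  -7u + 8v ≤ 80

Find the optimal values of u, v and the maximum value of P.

u = 262/5, v = 1117/20, maximum P = 5861/20

Corner points and P = -4u + 9v:
  (9, 0) → P = -36
  (313/6, 111/2) → P = 1745/6
  (7, 0) → P = -28
  (262/5, 1117/20) → P = 5861/20
  (520/19, 645/19) → P = 3725/19

The binding constraints are 6u - 4v = 91 and -7u + 8v = 80.
Solving simultaneously gives u = 262/5, v = 1117/20.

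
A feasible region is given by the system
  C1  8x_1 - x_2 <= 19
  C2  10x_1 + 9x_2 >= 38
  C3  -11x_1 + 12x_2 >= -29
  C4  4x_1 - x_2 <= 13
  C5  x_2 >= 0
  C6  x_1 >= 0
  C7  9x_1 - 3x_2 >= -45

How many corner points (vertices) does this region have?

Intersecting each pair of boundary lines and keeping only the points that satisfy every inequality leaves:
  (209/82, 57/41)
  (34/5, 177/5)
  (0, 38/9)
  (0, 15)

4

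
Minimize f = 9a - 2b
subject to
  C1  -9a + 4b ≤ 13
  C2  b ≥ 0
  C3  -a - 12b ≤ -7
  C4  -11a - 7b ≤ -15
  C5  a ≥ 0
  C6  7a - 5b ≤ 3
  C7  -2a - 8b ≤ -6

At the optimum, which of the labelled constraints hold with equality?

C1 and C5

Corner points and f = 9a - 2b:
  (0, 13/4) → f = -13/2
  (0, 15/7) → f = -30/7
  (12/13, 9/13) → f = 90/13
The feasible region is unbounded (it extends along (4, 9), (5, 7)), but f strictly increases along every unbounded feasible direction, so there is no improving ray and the minimum is attained at a vertex.

The minimum is at (0, 13/4). Substituting into each constraint, equality holds for C1 and C5; the remaining constraints have slack.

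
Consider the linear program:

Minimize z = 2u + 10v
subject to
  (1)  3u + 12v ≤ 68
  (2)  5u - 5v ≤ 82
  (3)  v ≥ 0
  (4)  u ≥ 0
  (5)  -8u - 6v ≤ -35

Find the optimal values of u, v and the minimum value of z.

u = 35/8, v = 0, minimum z = 35/4

Feasible corners and z = 2u + 10v:
  (1324/75, 94/75) → z = 1196/25
  (2/13, 439/78) → z = 2207/39
  (82/5, 0) → z = 164/5
  (35/8, 0) → z = 35/4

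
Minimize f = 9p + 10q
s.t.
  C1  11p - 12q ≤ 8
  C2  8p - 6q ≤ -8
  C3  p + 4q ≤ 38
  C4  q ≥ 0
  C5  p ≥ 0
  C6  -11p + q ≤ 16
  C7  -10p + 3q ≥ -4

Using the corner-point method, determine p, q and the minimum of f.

p = 0, q = 4/3, minimum f = 40/3

Vertices and f = 9p + 10q:
  (0, 4/3) → f = 40/3
  (4/3, 28/9) → f = 388/9
  (0, 19/2) → f = 95
  (130/43, 376/43) → f = 4930/43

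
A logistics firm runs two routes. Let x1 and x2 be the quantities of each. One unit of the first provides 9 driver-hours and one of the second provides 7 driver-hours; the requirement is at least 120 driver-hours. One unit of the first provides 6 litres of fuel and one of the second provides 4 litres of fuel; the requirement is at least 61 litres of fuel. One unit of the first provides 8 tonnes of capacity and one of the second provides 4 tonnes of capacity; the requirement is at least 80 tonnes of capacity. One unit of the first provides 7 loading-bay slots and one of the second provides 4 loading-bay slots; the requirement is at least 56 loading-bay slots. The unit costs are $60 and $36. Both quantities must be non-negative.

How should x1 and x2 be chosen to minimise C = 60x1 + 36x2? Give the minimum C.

The feasible region is unbounded (it extends along (0, 1), (1, 0)), but C strictly increases along every unbounded feasible direction, so there is no improving ray and the minimum is attained at a vertex.

x1 = 4, x2 = 12, minimum C = 672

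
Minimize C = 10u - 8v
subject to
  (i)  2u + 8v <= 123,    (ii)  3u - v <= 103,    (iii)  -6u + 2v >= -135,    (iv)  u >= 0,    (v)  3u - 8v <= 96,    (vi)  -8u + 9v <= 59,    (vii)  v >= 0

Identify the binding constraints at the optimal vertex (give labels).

Corner points and C = 10u - 8v:
  (51/2, 9) → C = 183
  (635/82, 551/41) → C = -1233/41
  (45/2, 0) → C = 225
  (0, 59/9) → C = -472/9
  (0, 0) → C = 0

The minimum is at (0, 59/9). Substituting into each constraint, equality holds for (iv) and (vi); the remaining constraints have slack.

(iv) and (vi)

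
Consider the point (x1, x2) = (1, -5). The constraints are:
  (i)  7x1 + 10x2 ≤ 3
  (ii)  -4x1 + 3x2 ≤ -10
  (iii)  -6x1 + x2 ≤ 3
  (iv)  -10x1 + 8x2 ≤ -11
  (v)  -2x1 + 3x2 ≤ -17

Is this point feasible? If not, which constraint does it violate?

feasible

(i): -43 ≤ 3 ✓
(ii): -19 ≤ -10 ✓
(iii): -11 ≤ 3 ✓
(iv): -50 ≤ -11 ✓
(v): -17 ≤ -17 ✓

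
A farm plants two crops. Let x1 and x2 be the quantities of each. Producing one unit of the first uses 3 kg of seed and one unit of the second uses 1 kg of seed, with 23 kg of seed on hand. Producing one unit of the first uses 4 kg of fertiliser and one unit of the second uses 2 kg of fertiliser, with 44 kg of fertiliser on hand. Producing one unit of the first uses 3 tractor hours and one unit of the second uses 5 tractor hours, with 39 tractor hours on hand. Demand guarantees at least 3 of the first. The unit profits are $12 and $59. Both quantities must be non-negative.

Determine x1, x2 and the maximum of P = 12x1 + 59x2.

Corner points and P = 12x1 + 59x2:
  (23/3, 0) → P = 92
  (3, 0) → P = 36
  (19/3, 4) → P = 312
  (3, 6) → P = 390

x1 = 3, x2 = 6, maximum P = 390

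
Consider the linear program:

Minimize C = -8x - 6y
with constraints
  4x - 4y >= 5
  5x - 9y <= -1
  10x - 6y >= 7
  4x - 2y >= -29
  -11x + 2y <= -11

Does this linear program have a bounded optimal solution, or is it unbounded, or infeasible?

unbounded

From the feasible point (49/16, 29/16), moving in the direction (4, 4) keeps every constraint satisfied while C decreases without bound.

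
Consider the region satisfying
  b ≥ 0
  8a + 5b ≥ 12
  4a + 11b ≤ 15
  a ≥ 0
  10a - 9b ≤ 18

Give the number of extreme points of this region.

Of the 10 pairwise boundary intersections, those satisfying every inequality are:
  (3/2, 0)
  (9/5, 0)
  (57/68, 18/17)
  (333/146, 39/73)

4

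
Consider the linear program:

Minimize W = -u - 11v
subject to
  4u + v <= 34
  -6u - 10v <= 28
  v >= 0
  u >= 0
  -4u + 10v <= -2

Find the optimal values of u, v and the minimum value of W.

u = 171/22, v = 32/11, minimum W = -875/22

Extreme points and W = -u - 11v:
  (17/2, 0) → W = -17/2
  (171/22, 32/11) → W = -875/22
  (1/2, 0) → W = -1/2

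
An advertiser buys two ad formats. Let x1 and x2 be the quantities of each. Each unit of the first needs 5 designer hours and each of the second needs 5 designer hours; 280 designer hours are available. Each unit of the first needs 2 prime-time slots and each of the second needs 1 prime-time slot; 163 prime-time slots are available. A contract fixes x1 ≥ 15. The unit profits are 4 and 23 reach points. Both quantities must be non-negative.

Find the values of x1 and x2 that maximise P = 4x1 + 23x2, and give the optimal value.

Extreme points and P = 4x1 + 23x2:
  (56, 0) → P = 224
  (15, 0) → P = 60
  (15, 41) → P = 1003

x1 = 15, x2 = 41, maximum P = 1003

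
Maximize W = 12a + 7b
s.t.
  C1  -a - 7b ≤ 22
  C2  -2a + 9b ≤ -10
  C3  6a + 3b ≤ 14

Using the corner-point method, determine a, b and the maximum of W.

At the optimal vertex, -2a + 9b = -10 and 6a + 3b = 14.
Solving simultaneously gives a = 13/5, b = -8/15.

a = 13/5, b = -8/15, maximum W = 412/15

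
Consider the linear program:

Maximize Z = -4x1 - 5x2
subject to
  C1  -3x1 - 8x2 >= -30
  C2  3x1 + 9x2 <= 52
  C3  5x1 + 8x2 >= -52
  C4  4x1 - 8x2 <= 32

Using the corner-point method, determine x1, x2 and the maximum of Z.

x1 = -41, x2 = 153/8, maximum Z = 547/8

Extreme points and Z = -4x1 - 5x2:
  (-41, 153/8) → Z = 547/8
  (62/7, 3/7) → Z = -263/7
  (-20/9, -46/9) → Z = 310/9

At the optimal vertex, -3x1 - 8x2 = -30 and 5x1 + 8x2 = -52.
Solving simultaneously gives x1 = -41, x2 = 153/8.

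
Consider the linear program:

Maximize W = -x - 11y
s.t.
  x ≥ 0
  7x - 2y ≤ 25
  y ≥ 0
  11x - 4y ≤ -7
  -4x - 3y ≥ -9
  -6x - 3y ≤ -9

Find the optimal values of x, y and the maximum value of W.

x = 5/19, y = 47/19, maximum W = -522/19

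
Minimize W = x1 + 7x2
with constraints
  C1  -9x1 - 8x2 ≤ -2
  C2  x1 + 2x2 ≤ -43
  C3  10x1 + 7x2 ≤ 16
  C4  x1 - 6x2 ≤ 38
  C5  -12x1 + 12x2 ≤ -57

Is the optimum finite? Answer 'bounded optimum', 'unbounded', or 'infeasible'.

The boundaries -9x1 - 8x2 = -2 and x1 - 6x2 = 38 meet at (158/31, -170/31), but that point violates x1 + 2x2 ≤ -43. Every candidate vertex is excluded by some other constraint, so the feasible region is empty.

infeasible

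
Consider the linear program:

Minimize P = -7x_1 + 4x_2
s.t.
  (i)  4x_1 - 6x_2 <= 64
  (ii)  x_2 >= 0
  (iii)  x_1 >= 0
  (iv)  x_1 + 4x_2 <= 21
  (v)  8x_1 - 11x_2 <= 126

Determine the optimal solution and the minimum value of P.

x_1 = 735/43, x_2 = 42/43, minimum P = -4977/43

Extreme points and P = -7x_1 + 4x_2:
  (0, 0) → P = 0
  (63/4, 0) → P = -441/4
  (0, 21/4) → P = 21
  (735/43, 42/43) → P = -4977/43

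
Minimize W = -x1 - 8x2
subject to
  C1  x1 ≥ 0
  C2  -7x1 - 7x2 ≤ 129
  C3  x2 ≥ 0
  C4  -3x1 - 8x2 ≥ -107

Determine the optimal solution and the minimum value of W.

At the optimal vertex, x1 = 0 and -3x1 - 8x2 = -107.
Solving simultaneously gives x1 = 0, x2 = 107/8.

x1 = 0, x2 = 107/8, minimum W = -107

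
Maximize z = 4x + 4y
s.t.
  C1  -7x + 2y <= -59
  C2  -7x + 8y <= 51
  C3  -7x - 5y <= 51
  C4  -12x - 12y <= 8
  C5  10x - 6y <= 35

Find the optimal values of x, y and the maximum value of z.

Vertices and z = 4x + 4y:
  (41/3, 55/3) → z = 128
  (142/11, 345/22) → z = 1258/11
  (293/19, 755/38) → z = 2682/19

The binding constraints are -7x + 8y = 51 and 10x - 6y = 35.
Solving simultaneously gives x = 293/19, y = 755/38.

x = 293/19, y = 755/38, maximum z = 2682/19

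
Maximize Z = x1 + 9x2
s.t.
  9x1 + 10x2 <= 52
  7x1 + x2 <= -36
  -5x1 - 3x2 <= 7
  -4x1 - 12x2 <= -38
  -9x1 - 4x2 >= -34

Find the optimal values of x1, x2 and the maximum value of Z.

x1 = -226/23, x2 = 323/23, maximum Z = 2681/23

Extreme points and Z = x1 + 9x2:
  (-412/61, 688/61) → Z = 5780/61
  (-226/23, 323/23) → Z = 2681/23
  (-101/16, 131/16) → Z = 539/8

At the optimal vertex, 9x1 + 10x2 = 52 and -5x1 - 3x2 = 7.
Solving simultaneously gives x1 = -226/23, x2 = 323/23.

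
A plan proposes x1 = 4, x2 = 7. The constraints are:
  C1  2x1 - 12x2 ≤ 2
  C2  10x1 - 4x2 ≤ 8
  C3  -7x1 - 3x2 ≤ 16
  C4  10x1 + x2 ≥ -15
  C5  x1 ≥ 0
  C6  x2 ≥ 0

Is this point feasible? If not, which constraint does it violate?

Constraint C2: 10x1 - 4x2 = 12, which is not ≤ 8. All other constraints are satisfied.

not feasible — violates C2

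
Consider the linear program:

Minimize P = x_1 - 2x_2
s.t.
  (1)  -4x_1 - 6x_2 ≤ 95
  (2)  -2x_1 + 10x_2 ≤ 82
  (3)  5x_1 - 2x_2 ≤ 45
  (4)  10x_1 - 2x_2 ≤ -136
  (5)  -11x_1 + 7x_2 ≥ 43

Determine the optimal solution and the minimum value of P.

Extreme points and P = x_1 - 2x_2:
  (-721/26, 69/26) → P = -859/26
  (-503/34, -203/34) → P = -97/34
  (-299/24, 137/24) → P = -191/8

x_1 = -721/26, x_2 = 69/26, minimum P = -859/26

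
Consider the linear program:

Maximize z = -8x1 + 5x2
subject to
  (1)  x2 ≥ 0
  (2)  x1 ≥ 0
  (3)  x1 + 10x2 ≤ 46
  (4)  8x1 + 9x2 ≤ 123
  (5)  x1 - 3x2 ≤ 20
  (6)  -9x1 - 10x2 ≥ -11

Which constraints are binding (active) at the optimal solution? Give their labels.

Feasible corners and z = -8x1 + 5x2:
  (0, 0) → z = 0
  (11/9, 0) → z = -88/9
  (0, 11/10) → z = 11/2

The maximum is at (0, 11/10). Substituting into each constraint, equality holds for (2) and (6); the remaining constraints have slack.

(2) and (6)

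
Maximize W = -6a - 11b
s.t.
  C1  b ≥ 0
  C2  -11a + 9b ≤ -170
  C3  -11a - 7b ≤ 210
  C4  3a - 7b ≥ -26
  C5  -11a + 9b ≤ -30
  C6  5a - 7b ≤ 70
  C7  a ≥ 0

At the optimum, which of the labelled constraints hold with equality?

C2 and C6

Extreme points and W = -6a - 11b:
  (712/25, 398/25) → W = -346
  (35/2, 5/2) → W = -265/2
  (48, 170/7) → W = -3886/7

The maximum is at (35/2, 5/2). Substituting into each constraint, equality holds for C2 and C6; the remaining constraints have slack.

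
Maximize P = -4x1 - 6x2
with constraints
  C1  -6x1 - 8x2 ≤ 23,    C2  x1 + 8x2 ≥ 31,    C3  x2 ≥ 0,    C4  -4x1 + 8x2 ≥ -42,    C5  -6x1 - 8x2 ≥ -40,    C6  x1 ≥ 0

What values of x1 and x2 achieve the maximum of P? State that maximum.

x1 = 0, x2 = 31/8, maximum P = -93/4

Corner points and P = -4x1 - 6x2:
  (9/5, 73/20) → P = -291/10
  (0, 31/8) → P = -93/4
  (0, 5) → P = -30

At the optimal vertex, x1 + 8x2 = 31 and x1 = 0.
Solving simultaneously gives x1 = 0, x2 = 31/8.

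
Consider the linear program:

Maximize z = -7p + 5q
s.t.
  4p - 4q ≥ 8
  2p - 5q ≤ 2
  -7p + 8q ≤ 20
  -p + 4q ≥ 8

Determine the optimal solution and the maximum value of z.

Feasible corners and z = -7p + 5q:
  (36, 34) → z = -82
  (16/3, 10/3) → z = -62/3
  (16, 6) → z = -82
The feasible region is unbounded (it extends along (8, 7), (5, 2)), but z strictly decreases along every unbounded feasible direction, so there is no improving ray and the maximum is attained at a vertex.

At the optimal vertex, 4p - 4q = 8 and -p + 4q = 8.
Solving simultaneously gives p = 16/3, q = 10/3.

p = 16/3, q = 10/3, maximum z = -62/3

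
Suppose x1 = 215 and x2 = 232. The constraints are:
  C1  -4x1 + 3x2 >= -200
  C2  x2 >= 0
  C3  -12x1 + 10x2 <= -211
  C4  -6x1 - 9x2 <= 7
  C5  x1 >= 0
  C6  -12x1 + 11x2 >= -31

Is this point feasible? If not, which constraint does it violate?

C1: -164 ≥ -200 ✓
C2: 232 ≥ 0 ✓
C3: -260 ≤ -211 ✓
C4: -3378 ≤ 7 ✓
C5: 215 ≥ 0 ✓
C6: -28 ≥ -31 ✓

feasible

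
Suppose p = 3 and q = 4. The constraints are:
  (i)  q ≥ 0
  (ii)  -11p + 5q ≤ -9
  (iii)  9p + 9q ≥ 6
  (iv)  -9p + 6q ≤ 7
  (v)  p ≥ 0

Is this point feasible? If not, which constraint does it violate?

(i): 4 ≥ 0 ✓
(ii): -13 ≤ -9 ✓
(iii): 63 ≥ 6 ✓
(iv): -3 ≤ 7 ✓
(v): 3 ≥ 0 ✓

feasible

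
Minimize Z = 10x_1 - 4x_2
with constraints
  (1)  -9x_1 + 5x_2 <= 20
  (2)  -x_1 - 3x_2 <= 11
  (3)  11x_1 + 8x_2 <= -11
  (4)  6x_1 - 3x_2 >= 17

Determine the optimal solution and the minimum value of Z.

x_1 = 6/7, x_2 = -83/21, minimum Z = 512/21

Feasible corners and Z = 10x_1 - 4x_2:
  (11/5, -22/5) → Z = 198/5
  (6/7, -83/21) → Z = 512/21
  (103/81, -253/81) → Z = 2042/81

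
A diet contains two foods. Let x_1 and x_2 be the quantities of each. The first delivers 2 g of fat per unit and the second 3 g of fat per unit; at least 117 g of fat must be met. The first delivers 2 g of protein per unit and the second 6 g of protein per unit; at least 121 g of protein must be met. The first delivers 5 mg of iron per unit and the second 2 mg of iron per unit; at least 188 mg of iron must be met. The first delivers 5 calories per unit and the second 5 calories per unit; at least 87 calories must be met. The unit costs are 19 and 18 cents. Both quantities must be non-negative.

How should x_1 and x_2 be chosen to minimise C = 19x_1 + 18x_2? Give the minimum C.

x_1 = 30, x_2 = 19, minimum C = 912

Corner points and C = 19x_1 + 18x_2:
  (0, 94) → C = 1692
  (121/2, 0) → C = 2299/2
  (113/2, 4/3) → C = 2195/2
  (30, 19) → C = 912
The feasible region is unbounded (it extends along (0, 1), (1, 0)), but C strictly increases along every unbounded feasible direction, so there is no improving ray and the minimum is attained at a vertex.

The optimum lies where 2x_1 + 3x_2 = 117 and 5x_1 + 2x_2 = 188.
Solving simultaneously gives x_1 = 30, x_2 = 19.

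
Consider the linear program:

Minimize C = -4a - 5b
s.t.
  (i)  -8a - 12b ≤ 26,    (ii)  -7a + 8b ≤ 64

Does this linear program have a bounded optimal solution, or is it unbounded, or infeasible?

unbounded

From the feasible point (-244/37, 165/74), moving in the direction (8, 7) keeps every constraint satisfied while C decreases without bound.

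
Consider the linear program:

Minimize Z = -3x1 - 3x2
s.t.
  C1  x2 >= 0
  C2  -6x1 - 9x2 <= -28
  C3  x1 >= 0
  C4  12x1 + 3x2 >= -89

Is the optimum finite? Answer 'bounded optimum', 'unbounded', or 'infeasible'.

From the feasible point (14/3, 0), moving in the direction (0, 1) keeps every constraint satisfied while Z decreases without bound.

unbounded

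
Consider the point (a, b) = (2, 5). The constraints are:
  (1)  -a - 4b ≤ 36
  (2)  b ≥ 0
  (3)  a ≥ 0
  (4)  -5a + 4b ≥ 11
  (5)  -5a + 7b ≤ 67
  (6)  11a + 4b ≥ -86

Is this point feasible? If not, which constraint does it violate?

not feasible — violates (4)

Constraint (4): -5a + 4b = 10, which is not ≥ 11. All other constraints are satisfied.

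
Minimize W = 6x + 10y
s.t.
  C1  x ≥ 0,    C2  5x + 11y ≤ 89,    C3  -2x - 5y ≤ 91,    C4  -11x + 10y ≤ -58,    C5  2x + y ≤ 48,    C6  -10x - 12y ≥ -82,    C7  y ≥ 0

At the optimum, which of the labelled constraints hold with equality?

C4 and C7

Extreme points and W = 6x + 10y:
  (379/58, 161/116) → W = 3079/58
  (58/11, 0) → W = 348/11
  (41/5, 0) → W = 246/5

The minimum is at (58/11, 0). Substituting into each constraint, equality holds for C4 and C7; the remaining constraints have slack.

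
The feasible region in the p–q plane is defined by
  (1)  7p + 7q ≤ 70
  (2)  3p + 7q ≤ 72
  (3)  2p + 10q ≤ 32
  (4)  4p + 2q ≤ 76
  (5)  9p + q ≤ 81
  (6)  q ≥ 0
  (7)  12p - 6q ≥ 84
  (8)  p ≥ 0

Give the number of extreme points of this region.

Intersecting each pair of boundary lines and keeping only the points that satisfy every inequality leaves:
  (17/2, 3/2)
  (71/8, 9/8)
  (86/11, 18/11)
  (9, 0)
  (7, 0)

5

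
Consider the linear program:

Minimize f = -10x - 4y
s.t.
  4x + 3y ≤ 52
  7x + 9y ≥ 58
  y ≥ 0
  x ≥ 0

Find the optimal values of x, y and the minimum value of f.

Feasible corners and f = -10x - 4y:
  (13, 0) → f = -130
  (0, 52/3) → f = -208/3
  (58/7, 0) → f = -580/7
  (0, 58/9) → f = -232/9

x = 13, y = 0, minimum f = -130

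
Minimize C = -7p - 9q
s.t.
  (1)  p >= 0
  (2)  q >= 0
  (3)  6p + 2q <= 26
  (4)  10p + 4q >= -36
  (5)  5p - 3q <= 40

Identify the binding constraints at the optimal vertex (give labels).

Vertices and C = -7p - 9q:
  (0, 0) → C = 0
  (0, 13) → C = -117
  (13/3, 0) → C = -91/3

The minimum is at (0, 13). Substituting into each constraint, equality holds for (1) and (3); the remaining constraints have slack.

(1) and (3)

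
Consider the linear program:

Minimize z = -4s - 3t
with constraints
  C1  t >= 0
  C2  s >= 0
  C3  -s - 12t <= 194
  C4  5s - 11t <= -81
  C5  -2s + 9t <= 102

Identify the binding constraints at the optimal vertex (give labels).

C4 and C5

Feasible corners and z = -4s - 3t:
  (0, 81/11) → z = -243/11
  (0, 34/3) → z = -34
  (393/23, 348/23) → z = -2616/23

The minimum is at (393/23, 348/23). Substituting into each constraint, equality holds for C4 and C5; the remaining constraints have slack.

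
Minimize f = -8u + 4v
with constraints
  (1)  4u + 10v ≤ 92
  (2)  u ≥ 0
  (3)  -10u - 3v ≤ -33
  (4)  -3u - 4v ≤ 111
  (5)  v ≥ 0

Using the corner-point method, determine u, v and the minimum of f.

Vertices and f = -8u + 4v:
  (27/44, 197/22) → f = 340/11
  (23, 0) → f = -184
  (33/10, 0) → f = -132/5

u = 23, v = 0, minimum f = -184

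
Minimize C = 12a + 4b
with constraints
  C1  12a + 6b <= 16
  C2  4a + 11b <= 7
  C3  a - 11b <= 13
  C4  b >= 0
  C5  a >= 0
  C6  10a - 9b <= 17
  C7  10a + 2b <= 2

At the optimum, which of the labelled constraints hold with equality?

C4 and C5

Vertices and C = 12a + 4b:
  (0, 7/11) → C = 28/11
  (4/51, 31/51) → C = 172/51
  (0, 0) → C = 0
  (1/5, 0) → C = 12/5

The minimum is at (0, 0). Substituting into each constraint, equality holds for C4 and C5; the remaining constraints have slack.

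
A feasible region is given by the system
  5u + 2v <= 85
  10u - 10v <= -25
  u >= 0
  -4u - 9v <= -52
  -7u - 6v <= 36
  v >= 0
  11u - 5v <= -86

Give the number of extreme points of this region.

3

Intersecting each pair of boundary lines and keeping only the points that satisfy every inequality leaves:
  (0, 85/2)
  (253/47, 1365/47)
  (0, 86/5)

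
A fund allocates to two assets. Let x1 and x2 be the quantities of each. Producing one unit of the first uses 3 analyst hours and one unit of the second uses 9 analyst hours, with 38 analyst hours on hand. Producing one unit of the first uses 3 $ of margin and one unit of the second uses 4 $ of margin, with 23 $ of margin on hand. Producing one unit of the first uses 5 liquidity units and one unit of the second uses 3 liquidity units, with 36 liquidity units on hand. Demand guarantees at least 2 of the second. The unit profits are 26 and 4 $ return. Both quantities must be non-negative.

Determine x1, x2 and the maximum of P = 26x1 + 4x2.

Feasible corners and P = 26x1 + 4x2:
  (0, 38/9) → P = 152/9
  (0, 2) → P = 8
  (11/3, 3) → P = 322/3
  (5, 2) → P = 138

At the optimal vertex, 3x1 + 4x2 = 23 and x2 = 2.
Solving simultaneously gives x1 = 5, x2 = 2.

x1 = 5, x2 = 2, maximum P = 138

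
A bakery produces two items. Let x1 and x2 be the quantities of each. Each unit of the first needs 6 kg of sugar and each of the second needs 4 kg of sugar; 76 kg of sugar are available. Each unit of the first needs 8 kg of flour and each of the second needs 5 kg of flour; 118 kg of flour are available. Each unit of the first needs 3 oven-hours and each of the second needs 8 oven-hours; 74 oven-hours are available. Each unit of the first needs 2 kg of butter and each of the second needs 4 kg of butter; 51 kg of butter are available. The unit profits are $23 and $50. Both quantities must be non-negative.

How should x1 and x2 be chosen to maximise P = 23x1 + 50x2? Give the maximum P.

x1 = 26/3, x2 = 6, maximum P = 1498/3

Feasible corners and P = 23x1 + 50x2:
  (0, 0) → P = 0
  (0, 37/4) → P = 925/2
  (38/3, 0) → P = 874/3
  (26/3, 6) → P = 1498/3

At the optimal vertex, 6x1 + 4x2 = 76 and 3x1 + 8x2 = 74.
Solving simultaneously gives x1 = 26/3, x2 = 6.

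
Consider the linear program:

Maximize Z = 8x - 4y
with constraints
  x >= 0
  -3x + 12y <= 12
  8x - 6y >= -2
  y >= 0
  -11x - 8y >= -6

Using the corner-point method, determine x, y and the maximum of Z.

Corner points and Z = 8x - 4y:
  (0, 1/3) → Z = -4/3
  (0, 0) → Z = 0
  (2/13, 7/13) → Z = -12/13
  (6/11, 0) → Z = 48/11

The optimum lies where y = 0 and -11x - 8y = -6.
Solving simultaneously gives x = 6/11, y = 0.

x = 6/11, y = 0, maximum Z = 48/11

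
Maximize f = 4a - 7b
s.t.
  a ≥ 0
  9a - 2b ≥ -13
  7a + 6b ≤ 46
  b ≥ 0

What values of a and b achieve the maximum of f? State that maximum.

a = 46/7, b = 0, maximum f = 184/7

Corner points and f = 4a - 7b:
  (0, 13/2) → f = -91/2
  (0, 0) → f = 0
  (7/34, 505/68) → f = -3479/68
  (46/7, 0) → f = 184/7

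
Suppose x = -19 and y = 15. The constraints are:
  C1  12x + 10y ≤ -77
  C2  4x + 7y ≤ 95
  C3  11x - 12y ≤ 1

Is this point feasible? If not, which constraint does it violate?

C1: -78 ≤ -77 ✓
C2: 29 ≤ 95 ✓
C3: -389 ≤ 1 ✓

feasible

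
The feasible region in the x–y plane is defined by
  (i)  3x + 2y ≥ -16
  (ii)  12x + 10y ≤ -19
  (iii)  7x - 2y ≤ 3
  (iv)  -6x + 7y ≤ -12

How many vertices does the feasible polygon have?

Intersecting each pair of boundary lines and keeping only the points that satisfy every inequality leaves:
  (-13/10, -121/20)
  (-8/3, -4)
  (-4/47, -169/94)
  (-13/144, -43/24)

4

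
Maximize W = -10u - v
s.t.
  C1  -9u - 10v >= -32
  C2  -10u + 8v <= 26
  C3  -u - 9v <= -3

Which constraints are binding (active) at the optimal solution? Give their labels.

C2 and C3

Corner points and W = -10u - v:
  (-1/43, 277/86) → W = -257/86
  (258/71, -5/71) → W = -2575/71
  (-15/7, 4/7) → W = 146/7

The maximum is at (-15/7, 4/7). Substituting into each constraint, equality holds for C2 and C3; the remaining constraints have slack.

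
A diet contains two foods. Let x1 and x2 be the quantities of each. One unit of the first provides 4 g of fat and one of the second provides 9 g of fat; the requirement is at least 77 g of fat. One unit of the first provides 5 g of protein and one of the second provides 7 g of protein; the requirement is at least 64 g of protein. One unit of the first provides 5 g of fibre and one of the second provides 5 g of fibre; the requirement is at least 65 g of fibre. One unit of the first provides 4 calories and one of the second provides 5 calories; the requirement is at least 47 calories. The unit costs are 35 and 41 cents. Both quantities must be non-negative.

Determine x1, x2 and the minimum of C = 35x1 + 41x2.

x1 = 8, x2 = 5, minimum C = 485

Extreme points and C = 35x1 + 41x2:
  (0, 13) → C = 533
  (77/4, 0) → C = 2695/4
  (8, 5) → C = 485
The feasible region is unbounded (it extends along (0, 1), (1, 0)), but C strictly increases along every unbounded feasible direction, so there is no improving ray and the minimum is attained at a vertex.

The optimum lies where 4x1 + 9x2 = 77 and 5x1 + 5x2 = 65.
Solving simultaneously gives x1 = 8, x2 = 5.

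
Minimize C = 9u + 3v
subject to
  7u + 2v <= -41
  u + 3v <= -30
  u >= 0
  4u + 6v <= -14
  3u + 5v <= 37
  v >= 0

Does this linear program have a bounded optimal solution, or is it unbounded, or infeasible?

The boundaries 7u + 2v = -41 and u = 0 meet at (0, -41/2), but that point violates v ≥ 0. Every candidate vertex is excluded by some other constraint, so the feasible region is empty.

infeasible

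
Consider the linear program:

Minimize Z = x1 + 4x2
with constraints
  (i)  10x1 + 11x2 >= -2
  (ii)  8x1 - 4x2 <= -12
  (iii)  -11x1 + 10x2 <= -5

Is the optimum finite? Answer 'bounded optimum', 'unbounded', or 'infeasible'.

infeasible

The boundaries 10x1 + 11x2 = -2 and 8x1 - 4x2 = -12 meet at (-35/32, 13/16), but that point violates -11x1 + 10x2 ≤ -5. Every candidate vertex is excluded by some other constraint, so the feasible region is empty.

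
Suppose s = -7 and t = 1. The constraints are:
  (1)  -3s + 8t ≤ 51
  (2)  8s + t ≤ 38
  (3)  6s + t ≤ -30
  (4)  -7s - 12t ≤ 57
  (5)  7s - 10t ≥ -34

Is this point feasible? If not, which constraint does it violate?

not feasible — violates (5)

Constraint (5): 7s - 10t = -59, which is not ≥ -34. All other constraints are satisfied.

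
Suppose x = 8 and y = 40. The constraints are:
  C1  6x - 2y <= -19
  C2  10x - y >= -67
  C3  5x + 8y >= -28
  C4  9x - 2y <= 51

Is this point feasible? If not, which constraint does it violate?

feasible

C1: -32 ≤ -19 ✓
C2: 40 ≥ -67 ✓
C3: 360 ≥ -28 ✓
C4: -8 ≤ 51 ✓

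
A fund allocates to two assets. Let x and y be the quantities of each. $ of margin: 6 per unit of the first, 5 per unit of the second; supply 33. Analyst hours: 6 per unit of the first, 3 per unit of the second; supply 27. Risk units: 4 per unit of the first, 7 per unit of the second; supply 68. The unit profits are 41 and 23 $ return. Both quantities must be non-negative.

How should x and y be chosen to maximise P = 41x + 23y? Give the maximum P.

x = 3, y = 3, maximum P = 192

Feasible corners and P = 41x + 23y:
  (0, 0) → P = 0
  (0, 33/5) → P = 759/5
  (9/2, 0) → P = 369/2
  (3, 3) → P = 192

At the optimal vertex, 6x + 5y = 33 and 6x + 3y = 27.
Solving simultaneously gives x = 3, y = 3.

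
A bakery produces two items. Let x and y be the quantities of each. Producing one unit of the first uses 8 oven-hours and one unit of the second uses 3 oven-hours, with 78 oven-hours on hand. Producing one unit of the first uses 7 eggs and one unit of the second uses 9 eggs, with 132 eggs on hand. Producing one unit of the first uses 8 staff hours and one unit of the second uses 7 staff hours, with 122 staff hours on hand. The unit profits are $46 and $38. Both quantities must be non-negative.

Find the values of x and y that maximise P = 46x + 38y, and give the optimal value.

Corner points and P = 46x + 38y:
  (0, 0) → P = 0
  (0, 44/3) → P = 1672/3
  (39/4, 0) → P = 897/2
  (6, 10) → P = 656

At the optimal vertex, 8x + 3y = 78 and 7x + 9y = 132.
Solving simultaneously gives x = 6, y = 10.

x = 6, y = 10, maximum P = 656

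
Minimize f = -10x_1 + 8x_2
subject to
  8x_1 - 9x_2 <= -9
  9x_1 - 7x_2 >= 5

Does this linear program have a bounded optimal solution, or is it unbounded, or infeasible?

unbounded

From the feasible point (108/25, 121/25), moving in the direction (9, 8) keeps every constraint satisfied while f decreases without bound.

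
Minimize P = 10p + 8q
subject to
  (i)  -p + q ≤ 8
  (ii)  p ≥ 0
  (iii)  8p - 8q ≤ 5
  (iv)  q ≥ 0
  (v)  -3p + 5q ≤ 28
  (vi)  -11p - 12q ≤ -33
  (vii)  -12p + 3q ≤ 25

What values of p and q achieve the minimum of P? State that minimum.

p = 0, q = 11/4, minimum P = 22

Vertices and P = 10p + 8q:
  (0, 28/5) → P = 224/5
  (0, 11/4) → P = 22
  (249/16, 239/16) → P = 2201/8
  (81/46, 209/184) → P = 614/23

The binding constraints are p = 0 and -11p - 12q = -33.
Solving simultaneously gives p = 0, q = 11/4.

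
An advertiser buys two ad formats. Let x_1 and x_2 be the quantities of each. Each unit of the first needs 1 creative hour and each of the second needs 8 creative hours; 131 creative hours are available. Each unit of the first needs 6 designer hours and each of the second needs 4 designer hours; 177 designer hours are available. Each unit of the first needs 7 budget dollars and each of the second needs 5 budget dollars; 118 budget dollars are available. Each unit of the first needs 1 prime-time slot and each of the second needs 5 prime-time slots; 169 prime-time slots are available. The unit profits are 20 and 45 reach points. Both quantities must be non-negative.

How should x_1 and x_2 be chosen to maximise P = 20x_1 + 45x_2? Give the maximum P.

The optimum lies where x_1 + 8x_2 = 131 and 7x_1 + 5x_2 = 118.
Solving simultaneously gives x_1 = 17/3, x_2 = 47/3.

x_1 = 17/3, x_2 = 47/3, maximum P = 2455/3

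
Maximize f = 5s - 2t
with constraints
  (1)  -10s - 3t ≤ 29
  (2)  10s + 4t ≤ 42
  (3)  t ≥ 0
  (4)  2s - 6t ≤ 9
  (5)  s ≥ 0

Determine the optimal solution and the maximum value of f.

Extreme points and f = 5s - 2t:
  (21/5, 0) → f = 21
  (0, 21/2) → f = -21
  (0, 0) → f = 0

The binding constraints are 10s + 4t = 42 and t = 0.
Solving simultaneously gives s = 21/5, t = 0.

s = 21/5, t = 0, maximum f = 21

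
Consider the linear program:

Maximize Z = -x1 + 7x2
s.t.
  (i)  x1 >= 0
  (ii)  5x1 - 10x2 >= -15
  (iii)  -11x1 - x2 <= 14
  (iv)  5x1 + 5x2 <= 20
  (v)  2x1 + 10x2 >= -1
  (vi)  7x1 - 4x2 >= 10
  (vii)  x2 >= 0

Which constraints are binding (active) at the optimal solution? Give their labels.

(iv) and (vi)

Vertices and Z = -x1 + 7x2:
  (26/11, 18/11) → Z = 100/11
  (4, 0) → Z = -4
  (10/7, 0) → Z = -10/7

The maximum is at (26/11, 18/11). Substituting into each constraint, equality holds for (iv) and (vi); the remaining constraints have slack.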